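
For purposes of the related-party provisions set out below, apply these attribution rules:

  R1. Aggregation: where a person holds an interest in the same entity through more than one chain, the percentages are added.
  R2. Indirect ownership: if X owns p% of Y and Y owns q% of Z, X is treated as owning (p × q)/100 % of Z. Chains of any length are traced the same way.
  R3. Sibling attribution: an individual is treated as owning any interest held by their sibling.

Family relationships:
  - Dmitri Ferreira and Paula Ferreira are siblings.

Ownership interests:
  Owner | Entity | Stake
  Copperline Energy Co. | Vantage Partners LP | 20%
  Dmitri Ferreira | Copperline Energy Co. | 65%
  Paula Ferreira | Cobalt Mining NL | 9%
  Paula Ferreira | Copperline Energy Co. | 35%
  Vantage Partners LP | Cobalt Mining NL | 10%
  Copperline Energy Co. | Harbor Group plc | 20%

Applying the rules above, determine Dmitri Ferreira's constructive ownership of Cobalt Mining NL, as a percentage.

11%

By sibling attribution (R3), Dmitri Ferreira is treated as also owning Paula Ferreira's interest in Copperline Energy Co, giving 65% + 35% = 100%.
By sibling attribution (R3), Dmitri Ferreira is treated as owning Paula Ferreira's 9% interest in Cobalt Mining NL.
Chain via Copperline Energy Co. → Vantage Partners LP (R2): 100% × 20% × 10% = 2% of Cobalt Mining NL.
Direct interest in Cobalt Mining NL: 9%.
Aggregating (R1): 2% + 9% = 11%.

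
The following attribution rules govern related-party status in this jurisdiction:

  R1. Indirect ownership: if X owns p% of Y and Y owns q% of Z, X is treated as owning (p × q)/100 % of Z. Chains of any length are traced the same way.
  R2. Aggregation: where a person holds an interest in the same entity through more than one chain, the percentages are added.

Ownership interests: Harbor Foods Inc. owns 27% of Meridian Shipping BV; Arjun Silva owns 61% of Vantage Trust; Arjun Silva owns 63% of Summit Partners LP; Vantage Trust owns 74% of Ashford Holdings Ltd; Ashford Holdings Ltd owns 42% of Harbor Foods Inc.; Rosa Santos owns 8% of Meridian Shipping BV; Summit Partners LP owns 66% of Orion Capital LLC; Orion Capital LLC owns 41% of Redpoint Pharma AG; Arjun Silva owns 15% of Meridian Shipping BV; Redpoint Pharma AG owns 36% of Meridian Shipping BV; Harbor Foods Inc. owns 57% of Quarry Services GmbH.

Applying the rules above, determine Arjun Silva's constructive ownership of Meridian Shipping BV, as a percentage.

Chain via Summit Partners LP → Orion Capital LLC → Redpoint Pharma AG (R1): 63% × 66% × 41% × 36% = 6.137208% of Meridian Shipping BV.
Chain via Vantage Trust → Ashford Holdings Ltd → Harbor Foods Inc. (R1): 61% × 74% × 42% × 27% = 5.118876% of Meridian Shipping BV.
Direct interest in Meridian Shipping BV: 15%.
Aggregating (R2): 6.137208% + 5.118876% + 15% = 26.256084%.

26.256084%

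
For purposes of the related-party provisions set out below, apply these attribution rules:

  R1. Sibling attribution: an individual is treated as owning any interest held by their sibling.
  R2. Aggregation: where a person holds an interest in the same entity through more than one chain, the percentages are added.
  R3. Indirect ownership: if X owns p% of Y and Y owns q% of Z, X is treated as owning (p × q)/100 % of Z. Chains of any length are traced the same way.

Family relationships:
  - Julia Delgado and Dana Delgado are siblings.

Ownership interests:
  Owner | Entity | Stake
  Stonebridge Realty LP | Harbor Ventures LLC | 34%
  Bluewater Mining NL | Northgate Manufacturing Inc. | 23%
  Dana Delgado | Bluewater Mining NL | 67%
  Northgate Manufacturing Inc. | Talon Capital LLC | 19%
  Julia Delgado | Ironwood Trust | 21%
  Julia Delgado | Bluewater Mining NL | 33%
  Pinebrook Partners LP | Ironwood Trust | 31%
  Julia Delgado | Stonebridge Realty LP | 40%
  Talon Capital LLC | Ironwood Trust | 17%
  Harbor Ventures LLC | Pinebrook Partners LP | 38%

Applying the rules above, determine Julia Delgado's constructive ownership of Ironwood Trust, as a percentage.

By sibling attribution (R1), Julia Delgado is treated as also owning Dana Delgado's interest in Bluewater Mining NL, giving 33% + 67% = 100%.
Chain via Stonebridge Realty LP → Harbor Ventures LLC → Pinebrook Partners LP (R3): 40% × 34% × 38% × 31% = 1.60208% of Ironwood Trust.
Chain via Bluewater Mining NL → Northgate Manufacturing Inc. → Talon Capital LLC (R3): 100% × 23% × 19% × 17% = 0.7429% of Ironwood Trust.
Direct interest in Ironwood Trust: 21%.
Aggregating (R2): 1.60208% + 0.7429% + 21% = 23.34498%.

23.34498%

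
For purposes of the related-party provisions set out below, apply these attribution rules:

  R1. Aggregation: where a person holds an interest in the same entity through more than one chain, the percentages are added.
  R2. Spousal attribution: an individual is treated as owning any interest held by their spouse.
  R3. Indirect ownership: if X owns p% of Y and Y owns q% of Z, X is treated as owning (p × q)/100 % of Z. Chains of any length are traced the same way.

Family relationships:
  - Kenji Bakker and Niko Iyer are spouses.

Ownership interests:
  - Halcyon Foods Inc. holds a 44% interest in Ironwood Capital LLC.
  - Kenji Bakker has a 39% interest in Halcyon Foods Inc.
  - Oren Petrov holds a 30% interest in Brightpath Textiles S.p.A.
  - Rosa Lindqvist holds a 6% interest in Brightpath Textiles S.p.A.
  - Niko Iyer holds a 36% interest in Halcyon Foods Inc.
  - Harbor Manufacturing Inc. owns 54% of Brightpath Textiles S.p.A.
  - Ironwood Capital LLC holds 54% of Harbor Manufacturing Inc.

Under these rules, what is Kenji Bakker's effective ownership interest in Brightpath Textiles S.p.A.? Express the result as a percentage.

9.6228%

By spousal attribution (R2), Kenji Bakker is treated as also owning Niko Iyer's interest in Halcyon Foods Inc, giving 39% + 36% = 75%.
Chain via Halcyon Foods Inc. → Ironwood Capital LLC → Harbor Manufacturing Inc. (R3): 75% × 44% × 54% × 54% = 9.6228% of Brightpath Textiles S.p.A.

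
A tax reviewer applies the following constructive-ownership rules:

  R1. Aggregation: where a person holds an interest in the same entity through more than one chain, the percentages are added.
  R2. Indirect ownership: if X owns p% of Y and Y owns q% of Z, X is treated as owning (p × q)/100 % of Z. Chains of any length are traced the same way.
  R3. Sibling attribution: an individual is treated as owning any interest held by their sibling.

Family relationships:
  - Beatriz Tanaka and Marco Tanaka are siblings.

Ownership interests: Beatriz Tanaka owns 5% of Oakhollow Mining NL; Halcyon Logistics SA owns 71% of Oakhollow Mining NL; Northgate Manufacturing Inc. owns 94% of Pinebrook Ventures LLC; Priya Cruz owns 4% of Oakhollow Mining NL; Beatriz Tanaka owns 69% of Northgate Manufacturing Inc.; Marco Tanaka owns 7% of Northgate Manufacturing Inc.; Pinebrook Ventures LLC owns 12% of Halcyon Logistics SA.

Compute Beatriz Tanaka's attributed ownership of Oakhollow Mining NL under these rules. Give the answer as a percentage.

11.086688%

By sibling attribution (R3), Beatriz Tanaka is treated as also owning Marco Tanaka's interest in Northgate Manufacturing Inc, giving 69% + 7% = 76%.
Chain via Northgate Manufacturing Inc. → Pinebrook Ventures LLC → Halcyon Logistics SA (R2): 76% × 94% × 12% × 71% = 6.086688% of Oakhollow Mining NL.
Direct interest in Oakhollow Mining NL: 5%.
Aggregating (R1): 6.086688% + 5% = 11.086688%.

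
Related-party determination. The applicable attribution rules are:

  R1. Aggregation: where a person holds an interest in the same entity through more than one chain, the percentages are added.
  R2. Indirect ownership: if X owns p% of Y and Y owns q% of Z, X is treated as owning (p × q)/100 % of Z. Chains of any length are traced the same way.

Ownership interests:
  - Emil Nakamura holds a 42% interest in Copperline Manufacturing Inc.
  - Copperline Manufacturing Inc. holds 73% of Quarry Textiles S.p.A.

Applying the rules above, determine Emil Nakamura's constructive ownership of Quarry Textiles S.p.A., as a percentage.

Chain via Copperline Manufacturing Inc. (R2): 42% × 73% = 30.66% of Quarry Textiles S.p.A.

30.66%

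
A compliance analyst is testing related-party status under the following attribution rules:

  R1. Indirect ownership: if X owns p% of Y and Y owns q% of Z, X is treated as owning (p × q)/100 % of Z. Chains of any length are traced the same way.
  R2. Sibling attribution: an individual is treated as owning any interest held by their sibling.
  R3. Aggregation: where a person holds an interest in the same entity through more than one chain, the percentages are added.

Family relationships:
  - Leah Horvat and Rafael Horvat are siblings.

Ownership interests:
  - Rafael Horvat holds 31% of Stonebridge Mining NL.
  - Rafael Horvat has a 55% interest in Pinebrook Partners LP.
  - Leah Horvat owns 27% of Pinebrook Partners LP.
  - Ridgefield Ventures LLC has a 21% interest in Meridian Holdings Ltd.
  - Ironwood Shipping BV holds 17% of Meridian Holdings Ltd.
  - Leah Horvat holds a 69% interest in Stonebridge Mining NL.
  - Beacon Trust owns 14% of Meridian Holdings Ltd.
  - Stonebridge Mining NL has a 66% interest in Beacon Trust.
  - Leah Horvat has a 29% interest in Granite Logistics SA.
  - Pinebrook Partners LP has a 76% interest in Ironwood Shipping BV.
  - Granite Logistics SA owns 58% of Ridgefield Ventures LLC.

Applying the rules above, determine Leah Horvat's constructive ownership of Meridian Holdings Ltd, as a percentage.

23.3666%

By sibling attribution (R2), Leah Horvat is treated as also owning Rafael Horvat's interest in Pinebrook Partners LP, giving 27% + 55% = 82%.
By sibling attribution (R2), Leah Horvat is treated as also owning Rafael Horvat's interest in Stonebridge Mining NL, giving 69% + 31% = 100%.
Chain via Pinebrook Partners LP → Ironwood Shipping BV (R1): 82% × 76% × 17% = 10.5944% of Meridian Holdings Ltd.
Chain via Stonebridge Mining NL → Beacon Trust (R1): 100% × 66% × 14% = 9.24% of Meridian Holdings Ltd.
Chain via Granite Logistics SA → Ridgefield Ventures LLC (R1): 29% × 58% × 21% = 3.5322% of Meridian Holdings Ltd.
Aggregating (R3): 10.5944% + 9.24% + 3.5322% = 23.3666%.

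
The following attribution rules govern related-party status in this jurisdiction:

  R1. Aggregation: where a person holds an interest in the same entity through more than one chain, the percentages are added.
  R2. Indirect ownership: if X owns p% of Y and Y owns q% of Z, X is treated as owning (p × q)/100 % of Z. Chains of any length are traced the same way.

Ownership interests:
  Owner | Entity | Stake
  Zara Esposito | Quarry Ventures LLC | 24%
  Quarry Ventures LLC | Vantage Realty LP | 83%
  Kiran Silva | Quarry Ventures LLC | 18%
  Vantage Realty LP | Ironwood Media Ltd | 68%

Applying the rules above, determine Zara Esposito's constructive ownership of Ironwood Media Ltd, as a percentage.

Chain via Quarry Ventures LLC → Vantage Realty LP (R2): 24% × 83% × 68% = 13.5456% of Ironwood Media Ltd.

13.5456%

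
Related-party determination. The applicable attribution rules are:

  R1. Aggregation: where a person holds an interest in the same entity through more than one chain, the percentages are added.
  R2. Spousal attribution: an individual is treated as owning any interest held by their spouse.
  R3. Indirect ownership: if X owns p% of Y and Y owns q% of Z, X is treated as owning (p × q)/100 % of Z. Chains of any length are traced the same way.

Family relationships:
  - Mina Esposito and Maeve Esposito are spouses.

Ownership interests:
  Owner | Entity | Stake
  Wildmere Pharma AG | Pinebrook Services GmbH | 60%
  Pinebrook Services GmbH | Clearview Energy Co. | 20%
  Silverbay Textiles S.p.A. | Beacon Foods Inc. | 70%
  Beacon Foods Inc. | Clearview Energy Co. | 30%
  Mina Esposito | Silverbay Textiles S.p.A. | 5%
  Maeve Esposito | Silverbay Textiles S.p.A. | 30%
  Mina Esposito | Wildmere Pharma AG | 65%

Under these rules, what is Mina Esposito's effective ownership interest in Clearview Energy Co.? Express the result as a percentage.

By spousal attribution (R2), Mina Esposito is treated as also owning Maeve Esposito's interest in Silverbay Textiles S.p.A, giving 5% + 30% = 35%.
Chain via Wildmere Pharma AG → Pinebrook Services GmbH (R3): 65% × 60% × 20% = 7.8% of Clearview Energy Co.
Chain via Silverbay Textiles S.p.A. → Beacon Foods Inc. (R3): 35% × 70% × 30% = 7.35% of Clearview Energy Co.
Aggregating (R1): 7.8% + 7.35% = 15.15%.

15.15%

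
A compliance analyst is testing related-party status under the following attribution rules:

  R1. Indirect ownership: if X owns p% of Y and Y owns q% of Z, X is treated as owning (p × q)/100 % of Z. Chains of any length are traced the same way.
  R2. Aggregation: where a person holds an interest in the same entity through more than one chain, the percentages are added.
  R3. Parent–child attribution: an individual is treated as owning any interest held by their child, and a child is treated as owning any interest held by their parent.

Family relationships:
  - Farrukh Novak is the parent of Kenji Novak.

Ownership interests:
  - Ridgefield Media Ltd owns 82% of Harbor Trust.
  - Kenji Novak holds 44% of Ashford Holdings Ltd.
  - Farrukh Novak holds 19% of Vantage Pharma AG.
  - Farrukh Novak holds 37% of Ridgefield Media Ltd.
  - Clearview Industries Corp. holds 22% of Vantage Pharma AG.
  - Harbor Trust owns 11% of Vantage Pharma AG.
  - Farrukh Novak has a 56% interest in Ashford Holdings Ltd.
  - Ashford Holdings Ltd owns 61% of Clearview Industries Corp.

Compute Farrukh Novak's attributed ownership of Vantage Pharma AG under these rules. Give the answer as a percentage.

By parent–child attribution (R3), Farrukh Novak is treated as also owning Kenji Novak's interest in Ashford Holdings Ltd, giving 56% + 44% = 100%.
Chain via Ashford Holdings Ltd → Clearview Industries Corp. (R1): 100% × 61% × 22% = 13.42% of Vantage Pharma AG.
Chain via Ridgefield Media Ltd → Harbor Trust (R1): 37% × 82% × 11% = 3.3374% of Vantage Pharma AG.
Direct interest in Vantage Pharma AG: 19%.
Aggregating (R2): 13.42% + 3.3374% + 19% = 35.7574%.

35.7574%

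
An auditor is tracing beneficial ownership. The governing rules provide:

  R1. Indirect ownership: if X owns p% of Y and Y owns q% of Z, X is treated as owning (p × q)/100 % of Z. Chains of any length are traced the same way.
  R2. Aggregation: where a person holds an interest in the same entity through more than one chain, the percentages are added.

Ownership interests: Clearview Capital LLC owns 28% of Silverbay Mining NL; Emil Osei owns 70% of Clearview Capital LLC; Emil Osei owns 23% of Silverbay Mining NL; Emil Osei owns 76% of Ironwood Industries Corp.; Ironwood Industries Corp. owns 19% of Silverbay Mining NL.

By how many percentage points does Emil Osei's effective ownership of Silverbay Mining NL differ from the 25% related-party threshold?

32.04

Chain via Clearview Capital LLC (R1): 70% × 28% = 19.6% of Silverbay Mining NL.
Chain via Ironwood Industries Corp. (R1): 76% × 19% = 14.44% of Silverbay Mining NL.
Direct interest in Silverbay Mining NL: 23%.
Aggregating (R2): 19.6% + 14.44% + 23% = 57.04%.
57.04% exceeds the 25% threshold by 32.04 percentage points.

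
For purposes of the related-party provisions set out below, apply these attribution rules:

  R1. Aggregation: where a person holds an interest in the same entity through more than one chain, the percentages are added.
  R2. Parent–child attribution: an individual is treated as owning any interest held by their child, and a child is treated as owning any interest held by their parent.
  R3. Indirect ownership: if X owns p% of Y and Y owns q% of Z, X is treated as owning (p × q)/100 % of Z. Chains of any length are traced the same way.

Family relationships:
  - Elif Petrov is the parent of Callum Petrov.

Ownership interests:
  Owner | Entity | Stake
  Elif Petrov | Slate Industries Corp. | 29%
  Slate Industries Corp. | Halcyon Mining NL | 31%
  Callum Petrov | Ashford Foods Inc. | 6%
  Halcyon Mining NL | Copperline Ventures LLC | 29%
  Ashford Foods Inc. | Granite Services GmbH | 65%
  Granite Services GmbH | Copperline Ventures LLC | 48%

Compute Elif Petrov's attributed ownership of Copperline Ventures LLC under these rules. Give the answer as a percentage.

By parent–child attribution (R2), Elif Petrov is treated as owning Callum Petrov's 6% interest in Ashford Foods Inc.
Chain via Slate Industries Corp. → Halcyon Mining NL (R3): 29% × 31% × 29% = 2.6071% of Copperline Ventures LLC.
Chain via Ashford Foods Inc. → Granite Services GmbH (R3): 6% × 65% × 48% = 1.872% of Copperline Ventures LLC.
Aggregating (R1): 2.6071% + 1.872% = 4.4791%.

4.4791%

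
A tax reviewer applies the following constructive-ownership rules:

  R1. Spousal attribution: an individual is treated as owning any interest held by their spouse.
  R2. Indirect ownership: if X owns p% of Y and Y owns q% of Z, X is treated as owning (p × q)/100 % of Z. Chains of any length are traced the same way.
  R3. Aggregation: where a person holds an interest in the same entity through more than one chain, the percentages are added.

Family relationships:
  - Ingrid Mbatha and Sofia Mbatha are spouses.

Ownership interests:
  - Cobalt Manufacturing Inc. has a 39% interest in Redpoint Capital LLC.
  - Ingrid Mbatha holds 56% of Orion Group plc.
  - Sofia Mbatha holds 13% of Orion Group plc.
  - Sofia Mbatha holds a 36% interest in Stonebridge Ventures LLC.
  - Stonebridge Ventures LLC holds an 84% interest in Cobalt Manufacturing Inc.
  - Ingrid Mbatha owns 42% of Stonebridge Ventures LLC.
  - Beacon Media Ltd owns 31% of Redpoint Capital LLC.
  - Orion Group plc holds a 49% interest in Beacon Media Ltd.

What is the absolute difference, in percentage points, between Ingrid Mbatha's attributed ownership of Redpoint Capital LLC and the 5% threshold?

By spousal attribution (R1), Ingrid Mbatha is treated as also owning Sofia Mbatha's interest in Orion Group plc, giving 56% + 13% = 69%.
By spousal attribution (R1), Ingrid Mbatha is treated as also owning Sofia Mbatha's interest in Stonebridge Ventures LLC, giving 42% + 36% = 78%.
Chain via Orion Group plc → Beacon Media Ltd (R2): 69% × 49% × 31% = 10.4811% of Redpoint Capital LLC.
Chain via Stonebridge Ventures LLC → Cobalt Manufacturing Inc. (R2): 78% × 84% × 39% = 25.5528% of Redpoint Capital LLC.
Aggregating (R3): 10.4811% + 25.5528% = 36.0339%.
36.0339% exceeds the 5% threshold by 31.0339 percentage points.

31.0339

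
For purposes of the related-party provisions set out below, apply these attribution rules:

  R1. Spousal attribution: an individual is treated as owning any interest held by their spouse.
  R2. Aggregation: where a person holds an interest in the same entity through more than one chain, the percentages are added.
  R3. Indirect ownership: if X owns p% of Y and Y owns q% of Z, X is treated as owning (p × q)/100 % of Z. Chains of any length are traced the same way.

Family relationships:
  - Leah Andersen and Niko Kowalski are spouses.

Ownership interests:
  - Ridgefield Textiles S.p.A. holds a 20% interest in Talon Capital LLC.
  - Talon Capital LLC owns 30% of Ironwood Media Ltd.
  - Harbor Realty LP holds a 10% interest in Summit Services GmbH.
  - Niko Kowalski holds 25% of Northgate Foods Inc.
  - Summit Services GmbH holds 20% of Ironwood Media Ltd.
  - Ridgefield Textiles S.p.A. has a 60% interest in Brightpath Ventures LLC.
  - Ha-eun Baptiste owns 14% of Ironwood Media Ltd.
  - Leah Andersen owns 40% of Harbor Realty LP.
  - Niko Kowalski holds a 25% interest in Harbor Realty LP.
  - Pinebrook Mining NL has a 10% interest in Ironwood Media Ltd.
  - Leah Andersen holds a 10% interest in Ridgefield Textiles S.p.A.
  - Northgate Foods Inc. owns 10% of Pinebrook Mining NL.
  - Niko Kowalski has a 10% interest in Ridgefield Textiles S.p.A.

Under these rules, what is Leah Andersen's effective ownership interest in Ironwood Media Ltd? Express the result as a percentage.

2.75%

By spousal attribution (R1), Leah Andersen is treated as also owning Niko Kowalski's interest in Ridgefield Textiles S.p.A, giving 10% + 10% = 20%.
By spousal attribution (R1), Leah Andersen is treated as also owning Niko Kowalski's interest in Harbor Realty LP, giving 40% + 25% = 65%.
By spousal attribution (R1), Leah Andersen is treated as owning Niko Kowalski's 25% interest in Northgate Foods Inc.
Chain via Ridgefield Textiles S.p.A. → Talon Capital LLC (R3): 20% × 20% × 30% = 1.2% of Ironwood Media Ltd.
Chain via Harbor Realty LP → Summit Services GmbH (R3): 65% × 10% × 20% = 1.3% of Ironwood Media Ltd.
Chain via Northgate Foods Inc. → Pinebrook Mining NL (R3): 25% × 10% × 10% = 0.25% of Ironwood Media Ltd.
Aggregating (R2): 1.2% + 1.3% + 0.25% = 2.75%.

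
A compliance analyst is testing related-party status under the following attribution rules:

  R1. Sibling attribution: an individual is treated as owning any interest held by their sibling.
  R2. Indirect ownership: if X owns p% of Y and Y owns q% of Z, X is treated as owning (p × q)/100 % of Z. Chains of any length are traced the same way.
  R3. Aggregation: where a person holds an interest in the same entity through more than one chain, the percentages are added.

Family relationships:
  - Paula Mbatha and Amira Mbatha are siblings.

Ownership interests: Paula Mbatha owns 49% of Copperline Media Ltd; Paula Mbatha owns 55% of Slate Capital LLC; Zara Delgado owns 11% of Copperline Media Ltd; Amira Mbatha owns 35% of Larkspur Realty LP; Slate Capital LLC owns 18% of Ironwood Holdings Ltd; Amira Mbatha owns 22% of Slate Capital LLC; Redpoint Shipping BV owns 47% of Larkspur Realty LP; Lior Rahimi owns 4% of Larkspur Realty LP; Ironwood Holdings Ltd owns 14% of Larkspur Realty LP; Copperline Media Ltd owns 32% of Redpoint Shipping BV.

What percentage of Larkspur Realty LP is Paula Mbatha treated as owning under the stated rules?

44.31%

By sibling attribution (R1), Paula Mbatha is treated as also owning Amira Mbatha's interest in Slate Capital LLC, giving 55% + 22% = 77%.
By sibling attribution (R1), Paula Mbatha is treated as owning Amira Mbatha's 35% interest in Larkspur Realty LP.
Chain via Copperline Media Ltd → Redpoint Shipping BV (R2): 49% × 32% × 47% = 7.3696% of Larkspur Realty LP.
Chain via Slate Capital LLC → Ironwood Holdings Ltd (R2): 77% × 18% × 14% = 1.9404% of Larkspur Realty LP.
Direct interest in Larkspur Realty LP: 35%.
Aggregating (R3): 7.3696% + 1.9404% + 35% = 44.31%.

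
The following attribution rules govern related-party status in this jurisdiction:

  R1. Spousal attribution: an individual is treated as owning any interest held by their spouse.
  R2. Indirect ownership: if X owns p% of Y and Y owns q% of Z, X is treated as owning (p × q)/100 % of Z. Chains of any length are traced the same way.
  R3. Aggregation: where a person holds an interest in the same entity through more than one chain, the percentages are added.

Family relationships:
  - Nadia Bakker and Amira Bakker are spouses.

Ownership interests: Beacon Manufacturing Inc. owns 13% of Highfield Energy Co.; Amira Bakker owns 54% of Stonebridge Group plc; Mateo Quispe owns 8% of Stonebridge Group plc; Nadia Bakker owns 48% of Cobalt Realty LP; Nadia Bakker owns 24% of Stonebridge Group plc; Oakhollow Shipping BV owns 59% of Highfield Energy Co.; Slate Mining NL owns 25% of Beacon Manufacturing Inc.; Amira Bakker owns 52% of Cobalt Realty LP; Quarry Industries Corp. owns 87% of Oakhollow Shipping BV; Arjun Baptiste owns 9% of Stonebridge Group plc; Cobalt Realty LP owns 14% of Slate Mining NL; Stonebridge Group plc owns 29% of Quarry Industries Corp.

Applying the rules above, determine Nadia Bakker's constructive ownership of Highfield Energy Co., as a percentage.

By spousal attribution (R1), Nadia Bakker is treated as also owning Amira Bakker's interest in Stonebridge Group plc, giving 24% + 54% = 78%.
By spousal attribution (R1), Nadia Bakker is treated as also owning Amira Bakker's interest in Cobalt Realty LP, giving 48% + 52% = 100%.
Chain via Stonebridge Group plc → Quarry Industries Corp. → Oakhollow Shipping BV (R2): 78% × 29% × 87% × 59% = 11.610846% of Highfield Energy Co.
Chain via Cobalt Realty LP → Slate Mining NL → Beacon Manufacturing Inc. (R2): 100% × 14% × 25% × 13% = 0.455% of Highfield Energy Co.
Aggregating (R3): 11.610846% + 0.455% = 12.065846%.

12.065846%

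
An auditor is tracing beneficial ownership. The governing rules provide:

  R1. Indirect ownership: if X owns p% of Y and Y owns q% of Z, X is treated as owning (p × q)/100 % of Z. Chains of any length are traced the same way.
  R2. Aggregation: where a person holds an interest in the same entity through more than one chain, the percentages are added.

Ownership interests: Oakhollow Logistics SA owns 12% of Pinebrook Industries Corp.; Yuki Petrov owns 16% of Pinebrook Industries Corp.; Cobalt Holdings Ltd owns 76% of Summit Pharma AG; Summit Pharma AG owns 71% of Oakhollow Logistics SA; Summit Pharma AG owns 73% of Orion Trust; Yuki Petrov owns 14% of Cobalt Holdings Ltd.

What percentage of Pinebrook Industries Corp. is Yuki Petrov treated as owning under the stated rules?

16.906528%

Chain via Cobalt Holdings Ltd → Summit Pharma AG → Oakhollow Logistics SA (R1): 14% × 76% × 71% × 12% = 0.906528% of Pinebrook Industries Corp.
Direct interest in Pinebrook Industries Corp: 16%.
Aggregating (R2): 0.906528% + 16% = 16.906528%.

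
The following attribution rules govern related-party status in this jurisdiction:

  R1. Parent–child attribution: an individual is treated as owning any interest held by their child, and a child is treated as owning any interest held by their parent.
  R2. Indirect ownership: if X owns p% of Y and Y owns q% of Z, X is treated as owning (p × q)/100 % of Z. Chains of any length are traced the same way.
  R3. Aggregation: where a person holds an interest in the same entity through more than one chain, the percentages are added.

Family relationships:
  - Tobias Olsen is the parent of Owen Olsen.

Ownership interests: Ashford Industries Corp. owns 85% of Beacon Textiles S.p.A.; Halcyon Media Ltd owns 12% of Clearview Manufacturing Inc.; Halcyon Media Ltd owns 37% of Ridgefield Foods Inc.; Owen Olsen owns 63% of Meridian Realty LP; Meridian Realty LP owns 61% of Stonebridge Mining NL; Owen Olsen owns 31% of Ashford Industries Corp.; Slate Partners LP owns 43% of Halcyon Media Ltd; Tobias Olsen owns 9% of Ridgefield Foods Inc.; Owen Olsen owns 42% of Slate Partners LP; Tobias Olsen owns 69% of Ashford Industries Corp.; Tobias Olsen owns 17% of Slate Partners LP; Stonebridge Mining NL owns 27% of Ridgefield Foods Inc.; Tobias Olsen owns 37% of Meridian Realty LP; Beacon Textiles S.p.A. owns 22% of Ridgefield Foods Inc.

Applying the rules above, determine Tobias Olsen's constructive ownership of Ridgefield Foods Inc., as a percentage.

53.5569%

By parent–child attribution (R1), Tobias Olsen is treated as also owning Owen Olsen's interest in Ashford Industries Corp, giving 69% + 31% = 100%.
By parent–child attribution (R1), Tobias Olsen is treated as also owning Owen Olsen's interest in Meridian Realty LP, giving 37% + 63% = 100%.
By parent–child attribution (R1), Tobias Olsen is treated as also owning Owen Olsen's interest in Slate Partners LP, giving 17% + 42% = 59%.
Chain via Ashford Industries Corp. → Beacon Textiles S.p.A. (R2): 100% × 85% × 22% = 18.7% of Ridgefield Foods Inc.
Chain via Meridian Realty LP → Stonebridge Mining NL (R2): 100% × 61% × 27% = 16.47% of Ridgefield Foods Inc.
Chain via Slate Partners LP → Halcyon Media Ltd (R2): 59% × 43% × 37% = 9.3869% of Ridgefield Foods Inc.
Direct interest in Ridgefield Foods Inc: 9%.
Aggregating (R3): 18.7% + 16.47% + 9.3869% + 9% = 53.5569%.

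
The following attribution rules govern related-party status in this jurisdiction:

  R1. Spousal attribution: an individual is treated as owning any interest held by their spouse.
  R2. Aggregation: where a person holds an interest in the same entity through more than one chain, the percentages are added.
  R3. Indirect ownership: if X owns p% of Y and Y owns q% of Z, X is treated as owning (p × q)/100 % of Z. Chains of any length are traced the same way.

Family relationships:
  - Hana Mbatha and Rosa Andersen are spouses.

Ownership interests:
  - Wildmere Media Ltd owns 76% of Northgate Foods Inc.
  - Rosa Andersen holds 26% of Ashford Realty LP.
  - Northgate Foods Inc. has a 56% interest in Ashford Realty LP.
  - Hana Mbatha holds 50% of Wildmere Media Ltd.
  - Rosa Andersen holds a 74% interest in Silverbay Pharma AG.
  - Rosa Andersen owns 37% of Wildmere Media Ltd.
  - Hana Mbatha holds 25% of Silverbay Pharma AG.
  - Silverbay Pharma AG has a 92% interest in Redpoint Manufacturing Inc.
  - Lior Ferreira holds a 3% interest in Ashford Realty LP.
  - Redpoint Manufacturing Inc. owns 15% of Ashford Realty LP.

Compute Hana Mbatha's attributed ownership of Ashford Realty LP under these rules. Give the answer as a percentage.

76.6892%

By spousal attribution (R1), Hana Mbatha is treated as also owning Rosa Andersen's interest in Wildmere Media Ltd, giving 50% + 37% = 87%.
By spousal attribution (R1), Hana Mbatha is treated as also owning Rosa Andersen's interest in Silverbay Pharma AG, giving 25% + 74% = 99%.
By spousal attribution (R1), Hana Mbatha is treated as owning Rosa Andersen's 26% interest in Ashford Realty LP.
Chain via Wildmere Media Ltd → Northgate Foods Inc. (R3): 87% × 76% × 56% = 37.0272% of Ashford Realty LP.
Chain via Silverbay Pharma AG → Redpoint Manufacturing Inc. (R3): 99% × 92% × 15% = 13.662% of Ashford Realty LP.
Direct interest in Ashford Realty LP: 26%.
Aggregating (R2): 37.0272% + 13.662% + 26% = 76.6892%.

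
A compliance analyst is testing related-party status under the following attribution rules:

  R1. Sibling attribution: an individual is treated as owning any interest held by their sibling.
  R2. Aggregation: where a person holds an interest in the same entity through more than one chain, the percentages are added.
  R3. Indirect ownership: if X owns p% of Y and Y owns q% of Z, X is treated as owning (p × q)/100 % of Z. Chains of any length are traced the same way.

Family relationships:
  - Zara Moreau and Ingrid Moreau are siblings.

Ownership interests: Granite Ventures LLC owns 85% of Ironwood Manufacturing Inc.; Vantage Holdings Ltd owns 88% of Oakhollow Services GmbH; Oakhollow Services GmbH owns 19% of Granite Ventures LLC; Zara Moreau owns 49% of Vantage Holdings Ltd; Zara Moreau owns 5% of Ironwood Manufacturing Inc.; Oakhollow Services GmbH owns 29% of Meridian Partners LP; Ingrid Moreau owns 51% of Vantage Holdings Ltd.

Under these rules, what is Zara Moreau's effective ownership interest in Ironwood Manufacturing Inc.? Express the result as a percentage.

By sibling attribution (R1), Zara Moreau is treated as also owning Ingrid Moreau's interest in Vantage Holdings Ltd, giving 49% + 51% = 100%.
Chain via Vantage Holdings Ltd → Oakhollow Services GmbH → Granite Ventures LLC (R3): 100% × 88% × 19% × 85% = 14.212% of Ironwood Manufacturing Inc.
Direct interest in Ironwood Manufacturing Inc: 5%.
Aggregating (R2): 14.212% + 5% = 19.212%.

19.212%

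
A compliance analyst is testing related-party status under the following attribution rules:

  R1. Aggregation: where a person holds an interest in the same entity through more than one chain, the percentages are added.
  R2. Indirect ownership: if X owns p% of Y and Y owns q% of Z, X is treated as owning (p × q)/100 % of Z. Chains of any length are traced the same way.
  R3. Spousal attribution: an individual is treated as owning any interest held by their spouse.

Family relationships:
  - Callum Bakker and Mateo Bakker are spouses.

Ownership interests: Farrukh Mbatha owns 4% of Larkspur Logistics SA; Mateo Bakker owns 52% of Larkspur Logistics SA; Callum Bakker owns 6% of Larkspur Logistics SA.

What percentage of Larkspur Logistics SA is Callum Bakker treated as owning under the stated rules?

By spousal attribution (R3), Callum Bakker is treated as also owning Mateo Bakker's interest in Larkspur Logistics SA, giving 6% + 52% = 58%.
Direct interest in Larkspur Logistics SA: 58%.

58%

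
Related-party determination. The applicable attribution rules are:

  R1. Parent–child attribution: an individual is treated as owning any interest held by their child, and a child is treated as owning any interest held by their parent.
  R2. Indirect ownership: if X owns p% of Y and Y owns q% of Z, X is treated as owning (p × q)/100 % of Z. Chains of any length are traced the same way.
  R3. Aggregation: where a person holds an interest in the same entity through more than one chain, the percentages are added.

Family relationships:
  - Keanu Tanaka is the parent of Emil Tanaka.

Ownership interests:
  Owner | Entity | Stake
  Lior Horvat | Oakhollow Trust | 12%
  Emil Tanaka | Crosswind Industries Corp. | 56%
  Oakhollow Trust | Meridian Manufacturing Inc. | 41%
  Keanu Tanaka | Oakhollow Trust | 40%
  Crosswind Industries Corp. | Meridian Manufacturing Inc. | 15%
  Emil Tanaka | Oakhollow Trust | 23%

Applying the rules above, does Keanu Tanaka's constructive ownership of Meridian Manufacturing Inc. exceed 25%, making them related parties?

Yes

By parent–child attribution (R1), Keanu Tanaka is treated as also owning Emil Tanaka's interest in Oakhollow Trust, giving 40% + 23% = 63%.
By parent–child attribution (R1), Keanu Tanaka is treated as owning Emil Tanaka's 56% interest in Crosswind Industries Corp.
Chain via Oakhollow Trust (R2): 63% × 41% = 25.83% of Meridian Manufacturing Inc.
Chain via Crosswind Industries Corp. (R2): 56% × 15% = 8.4% of Meridian Manufacturing Inc.
Aggregating (R3): 25.83% + 8.4% = 34.23%.
34.23% exceeds the 25% threshold, so Keanu is a related party to Meridian Manufacturing Inc.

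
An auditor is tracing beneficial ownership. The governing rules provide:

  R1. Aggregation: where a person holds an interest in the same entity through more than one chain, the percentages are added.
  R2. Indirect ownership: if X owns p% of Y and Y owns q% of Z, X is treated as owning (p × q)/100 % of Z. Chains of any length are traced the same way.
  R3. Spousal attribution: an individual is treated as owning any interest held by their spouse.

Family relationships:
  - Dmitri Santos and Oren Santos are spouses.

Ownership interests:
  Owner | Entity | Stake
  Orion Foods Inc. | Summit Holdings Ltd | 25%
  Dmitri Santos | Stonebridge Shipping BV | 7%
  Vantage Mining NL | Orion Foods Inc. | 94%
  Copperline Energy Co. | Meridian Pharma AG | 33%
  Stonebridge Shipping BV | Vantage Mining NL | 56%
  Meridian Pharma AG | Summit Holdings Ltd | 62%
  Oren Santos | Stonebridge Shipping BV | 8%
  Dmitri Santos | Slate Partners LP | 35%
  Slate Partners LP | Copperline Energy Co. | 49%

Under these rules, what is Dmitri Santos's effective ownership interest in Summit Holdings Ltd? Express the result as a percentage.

5.48289%

By spousal attribution (R3), Dmitri Santos is treated as also owning Oren Santos's interest in Stonebridge Shipping BV, giving 7% + 8% = 15%.
Chain via Slate Partners LP → Copperline Energy Co. → Meridian Pharma AG (R2): 35% × 49% × 33% × 62% = 3.50889% of Summit Holdings Ltd.
Chain via Stonebridge Shipping BV → Vantage Mining NL → Orion Foods Inc. (R2): 15% × 56% × 94% × 25% = 1.974% of Summit Holdings Ltd.
Aggregating (R1): 3.50889% + 1.974% = 5.48289%.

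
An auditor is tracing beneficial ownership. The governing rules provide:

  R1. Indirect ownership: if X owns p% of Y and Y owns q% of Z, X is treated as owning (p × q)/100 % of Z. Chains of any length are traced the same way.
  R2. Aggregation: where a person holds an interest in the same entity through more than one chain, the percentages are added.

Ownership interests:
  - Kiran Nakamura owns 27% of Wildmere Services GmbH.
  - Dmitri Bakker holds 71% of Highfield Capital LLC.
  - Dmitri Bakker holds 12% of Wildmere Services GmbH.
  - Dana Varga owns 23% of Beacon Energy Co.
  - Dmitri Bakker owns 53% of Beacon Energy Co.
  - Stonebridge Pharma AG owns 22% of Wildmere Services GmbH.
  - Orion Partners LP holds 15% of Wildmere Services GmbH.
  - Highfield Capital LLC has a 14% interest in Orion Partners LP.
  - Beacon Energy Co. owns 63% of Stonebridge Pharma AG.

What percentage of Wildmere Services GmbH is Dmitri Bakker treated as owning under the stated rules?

20.8368%

Chain via Highfield Capital LLC → Orion Partners LP (R1): 71% × 14% × 15% = 1.491% of Wildmere Services GmbH.
Chain via Beacon Energy Co. → Stonebridge Pharma AG (R1): 53% × 63% × 22% = 7.3458% of Wildmere Services GmbH.
Direct interest in Wildmere Services GmbH: 12%.
Aggregating (R2): 1.491% + 7.3458% + 12% = 20.8368%.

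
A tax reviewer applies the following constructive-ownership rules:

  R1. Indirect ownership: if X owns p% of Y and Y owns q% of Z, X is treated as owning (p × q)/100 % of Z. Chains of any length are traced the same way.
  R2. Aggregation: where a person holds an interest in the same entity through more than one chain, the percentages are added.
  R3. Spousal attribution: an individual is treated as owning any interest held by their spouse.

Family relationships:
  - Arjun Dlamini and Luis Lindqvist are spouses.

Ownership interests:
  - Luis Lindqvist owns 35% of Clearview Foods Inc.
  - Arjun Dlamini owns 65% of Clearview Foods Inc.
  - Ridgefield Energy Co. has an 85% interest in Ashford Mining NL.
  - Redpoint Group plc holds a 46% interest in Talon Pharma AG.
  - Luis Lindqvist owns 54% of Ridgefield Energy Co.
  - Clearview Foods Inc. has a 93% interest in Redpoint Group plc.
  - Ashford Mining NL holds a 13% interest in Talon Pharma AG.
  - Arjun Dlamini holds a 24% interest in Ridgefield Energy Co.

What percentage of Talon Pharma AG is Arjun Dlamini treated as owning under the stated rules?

By spousal attribution (R3), Arjun Dlamini is treated as also owning Luis Lindqvist's interest in Ridgefield Energy Co, giving 24% + 54% = 78%.
By spousal attribution (R3), Arjun Dlamini is treated as also owning Luis Lindqvist's interest in Clearview Foods Inc, giving 65% + 35% = 100%.
Chain via Ridgefield Energy Co. → Ashford Mining NL (R1): 78% × 85% × 13% = 8.619% of Talon Pharma AG.
Chain via Clearview Foods Inc. → Redpoint Group plc (R1): 100% × 93% × 46% = 42.78% of Talon Pharma AG.
Aggregating (R2): 8.619% + 42.78% = 51.399%.

51.399%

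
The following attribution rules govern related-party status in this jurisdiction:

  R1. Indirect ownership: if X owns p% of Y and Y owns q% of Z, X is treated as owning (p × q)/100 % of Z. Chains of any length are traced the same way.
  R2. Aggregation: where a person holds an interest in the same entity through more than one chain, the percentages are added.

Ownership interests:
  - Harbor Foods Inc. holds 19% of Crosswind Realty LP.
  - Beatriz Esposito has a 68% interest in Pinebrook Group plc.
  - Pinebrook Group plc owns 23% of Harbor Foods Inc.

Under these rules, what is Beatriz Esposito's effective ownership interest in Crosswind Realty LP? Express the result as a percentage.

Chain via Pinebrook Group plc → Harbor Foods Inc. (R1): 68% × 23% × 19% = 2.9716% of Crosswind Realty LP.

2.9716%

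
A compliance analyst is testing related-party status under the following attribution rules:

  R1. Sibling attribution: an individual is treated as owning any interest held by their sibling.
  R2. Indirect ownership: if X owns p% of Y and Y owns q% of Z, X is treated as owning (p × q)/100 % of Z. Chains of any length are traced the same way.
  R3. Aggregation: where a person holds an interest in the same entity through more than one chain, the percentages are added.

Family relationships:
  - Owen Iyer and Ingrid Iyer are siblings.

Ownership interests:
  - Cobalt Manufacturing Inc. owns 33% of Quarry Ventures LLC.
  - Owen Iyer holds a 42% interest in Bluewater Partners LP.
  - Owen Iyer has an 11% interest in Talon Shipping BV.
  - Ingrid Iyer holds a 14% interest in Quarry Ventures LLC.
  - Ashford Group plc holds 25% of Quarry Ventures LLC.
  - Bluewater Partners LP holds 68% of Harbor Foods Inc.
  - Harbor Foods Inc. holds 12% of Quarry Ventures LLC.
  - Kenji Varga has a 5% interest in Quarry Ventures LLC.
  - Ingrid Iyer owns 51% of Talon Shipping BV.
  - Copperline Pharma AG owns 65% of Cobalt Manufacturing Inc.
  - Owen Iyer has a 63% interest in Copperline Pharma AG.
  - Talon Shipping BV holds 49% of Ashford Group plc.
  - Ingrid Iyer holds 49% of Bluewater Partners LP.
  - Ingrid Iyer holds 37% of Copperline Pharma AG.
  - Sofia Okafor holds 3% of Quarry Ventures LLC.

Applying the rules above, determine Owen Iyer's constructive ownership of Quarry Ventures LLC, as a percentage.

By sibling attribution (R1), Owen Iyer is treated as also owning Ingrid Iyer's interest in Bluewater Partners LP, giving 42% + 49% = 91%.
By sibling attribution (R1), Owen Iyer is treated as also owning Ingrid Iyer's interest in Talon Shipping BV, giving 11% + 51% = 62%.
By sibling attribution (R1), Owen Iyer is treated as also owning Ingrid Iyer's interest in Copperline Pharma AG, giving 63% + 37% = 100%.
By sibling attribution (R1), Owen Iyer is treated as owning Ingrid Iyer's 14% interest in Quarry Ventures LLC.
Chain via Bluewater Partners LP → Harbor Foods Inc. (R2): 91% × 68% × 12% = 7.4256% of Quarry Ventures LLC.
Chain via Talon Shipping BV → Ashford Group plc (R2): 62% × 49% × 25% = 7.595% of Quarry Ventures LLC.
Chain via Copperline Pharma AG → Cobalt Manufacturing Inc. (R2): 100% × 65% × 33% = 21.45% of Quarry Ventures LLC.
Direct interest in Quarry Ventures LLC: 14%.
Aggregating (R3): 7.4256% + 7.595% + 21.45% + 14% = 50.4706%.

50.4706%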